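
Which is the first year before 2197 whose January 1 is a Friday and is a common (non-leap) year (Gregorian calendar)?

2190

Jan 1 advances by 2 weekdays after a leap year and by 1 after a common year.
2197: Jan 1 is Sunday.
2196: Friday (leap)
2195: Thursday
2194: Wednesday
2193: Tuesday
2192: Sunday (leap)
2191: Saturday
2190: Friday
2190 begins on a Friday and is a common year.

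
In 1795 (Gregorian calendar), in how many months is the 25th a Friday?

Check the 25th of each month of 1795: Jan 25: Sun, Feb 25: Wed, Mar 25: Wed, Apr 25: Sat, May 25: Mon, Jun 25: Thu, Jul 25: Sat, Aug 25: Tue, Sep 25: Fri, Oct 25: Sun, Nov 25: Wed, Dec 25: Fri.
Friday occurs in September, December — 2 months.

2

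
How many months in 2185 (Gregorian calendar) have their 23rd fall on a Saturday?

2

Check the 23rd of each month of 2185: Jan 23: Sun, Feb 23: Wed, Mar 23: Wed, Apr 23: Sat, May 23: Mon, Jun 23: Thu, Jul 23: Sat, Aug 23: Tue, Sep 23: Fri, Oct 23: Sun, Nov 23: Wed, Dec 23: Fri.
Saturday occurs in April, July — 2 months.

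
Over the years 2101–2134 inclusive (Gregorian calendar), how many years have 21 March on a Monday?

Track 21 March's weekday year by year (advancing +1, or +2 across a Feb 29):
  2101: Mon ✓  2102: Tue (+1)  2103: Wed (+1)  2104: Fri (+2)  2105: Sat (+1)
  2106: Sun (+1)  2107: Mon (+1) ✓  2108: Wed (+2)  2109: Thu (+1)  2110: Fri (+1)
  2111: Sat (+1)  2112: Mon (+2) ✓  2113: Tue (+1)  2114: Wed (+1)  … (6 more years) …
  2121: Fri (+1)  2122: Sat (+1)  2123: Sun (+1)  2124: Tue (+2)  2125: Wed (+1)
  2126: Thu (+1)  2127: Fri (+1)  2128: Sun (+2)  2129: Mon (+1) ✓  2130: Tue (+1)
  2131: Wed (+1)  2132: Fri (+2)  2133: Sat (+1)  2134: Sun (+1)
Monday years: 2101, 2107, 2112, 2118, 2129 — 5 in total.

5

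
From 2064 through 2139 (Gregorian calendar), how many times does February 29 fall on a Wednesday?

4

Leap years in 2064–2139: 18 of them.
Feb 29 weekday advances by 5 (mod 7) from one leap year to the next four years later (or differs when a century non-leap intervenes).
Leap-day weekdays: 2064:Fri 2068:Wed✓ 2072:Mon 2076:Sat 2080:Thu 2084:Tue 2088:Sun 2092:Fri 2096:Wed✓ 2104:Fri 2108:Wed✓ 2112:Mon 2116:Sat 2120:Thu 2124:Tue 2128:Sun 2132:Fri 2136:Wed✓
Wednesday: 2068, 2096, 2108, 2136 → 4.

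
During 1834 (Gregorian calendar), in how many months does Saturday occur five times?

A month of length L has five Saturdays iff its first Saturday is on day ≤ L−28 (so day 1–3 in a 31-day month, 1–2 in a 30-day month, day 1 in a leap February).
Checking each month of 1834: Jan starts Wed (31d); Feb starts Sat (28d); Mar starts Sat (31d) ✓; Apr starts Tue (30d); May starts Thu (31d) ✓; Jun starts Sun (30d); Jul starts Tue (31d); Aug starts Fri (31d) ✓; Sep starts Mon (30d); Oct starts Wed (31d); Nov starts Sat (30d) ✓; Dec starts Mon (31d).
Five-Saturday months: March, May, August, November → 4.

4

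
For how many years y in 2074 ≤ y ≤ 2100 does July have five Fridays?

July has 31 days; it has five Fridays when Friday falls among the first (month-length − 28) days — i.e. when July 1 is one of Friday/Thursday/Wednesday.
July 1 by year: 2074:Sun 2075:Mon 2076:Wed✓ 2077:Thu✓ 2078:Fri✓ 2079:Sat 2080:Mon 2081:Tue 2082:Wed✓ 2083:Thu✓ 2084:Sat 2085:Sun 2086:Mon 2087:Tue 2088:Thu✓ 2089:Fri✓ 2090:Sat 2091:Sun 2092:Tue 2093:Wed✓ 2094:Thu✓ 2095:Fri✓ 2096:Sun 2097:Mon 2098:Tue 2099:Wed✓ 2100:Thu✓
Years with five Fridays: 2076, 2077, 2078, 2082, 2083, 2088, 2089, 2093, 2094, 2095, 2099, 2100 → 12.

12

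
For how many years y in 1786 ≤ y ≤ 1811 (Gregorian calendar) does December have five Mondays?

December has 31 days; it has five Mondays when Monday falls among the first (month-length − 28) days — i.e. when December 1 is one of Monday/Sunday/Saturday.
December 1 by year: 1786:Fri 1787:Sat✓ 1788:Mon✓ 1789:Tue 1790:Wed 1791:Thu 1792:Sat✓ 1793:Sun✓ 1794:Mon✓ 1795:Tue 1796:Thu 1797:Fri 1798:Sat✓ 1799:Sun✓ 1800:Mon✓ 1801:Tue 1802:Wed 1803:Thu 1804:Sat✓ 1805:Sun✓ 1806:Mon✓ 1807:Tue 1808:Thu 1809:Fri 1810:Sat✓ 1811:Sun✓
Years with five Mondays: 1787, 1788, 1792, 1793, 1794, 1798, 1799, 1800, 1804, 1805, 1806, 1810, 1811 → 13.

13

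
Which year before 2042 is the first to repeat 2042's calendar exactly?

Two years share a calendar iff Jan 1 falls on the same weekday and both are leap or both are common. 2042: Jan 1 is Wednesday, common year.
2041: Jan 1 Tuesday, common
2040: Jan 1 Sunday, leap
2039: Jan 1 Saturday, common
2038: Jan 1 Friday, common
2037: Jan 1 Thursday, common
2036: Jan 1 Tuesday, leap
2035: Jan 1 Monday, common
2034: Jan 1 Sunday, common
2033: Jan 1 Saturday, common
2032: Jan 1 Thursday, leap
2031: Jan 1 Wednesday, common
2031 matches on both conditions.

2031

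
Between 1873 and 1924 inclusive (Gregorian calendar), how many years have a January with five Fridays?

22

January has 31 days; it has five Fridays when Friday falls among the first (month-length − 28) days — i.e. when January 1 is one of Friday/Thursday/Wednesday.
January 1 by year: 1873:Wed✓ 1874:Thu✓ 1875:Fri✓ 1876:Sat 1877:Mon 1878:Tue 1879:Wed✓ 1880:Thu✓ 1881:Sat 1882:Sun 1883:Mon 1884:Tue 1885:Thu✓ 1886:Fri✓ 1887:Sat …(22 more)… 1910:Sat 1911:Sun 1912:Mon 1913:Wed✓ 1914:Thu✓ 1915:Fri✓ 1916:Sat 1917:Mon 1918:Tue 1919:Wed✓ 1920:Thu✓ 1921:Sat 1922:Sun 1923:Mon 1924:Tue
Years with five Fridays: 1873, 1874, 1875, 1879, 1880, 1885, 1886, 1890, 1891, 1892, 1896, 1897, 1902, 1903, 1904, 1908, 1909, 1913, 1914, 1915, 1919, 1920 → 22.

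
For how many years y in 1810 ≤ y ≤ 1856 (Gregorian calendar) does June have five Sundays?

14

June has 30 days; it has five Sundays when Sunday falls among the first (month-length − 28) days — i.e. when June 1 is one of Sunday/Saturday.
June 1 by year: 1810:Fri 1811:Sat✓ 1812:Mon 1813:Tue 1814:Wed 1815:Thu 1816:Sat✓ 1817:Sun✓ 1818:Mon 1819:Tue 1820:Thu 1821:Fri 1822:Sat✓ 1823:Sun✓ 1824:Tue …(17 more)… 1842:Wed 1843:Thu 1844:Sat✓ 1845:Sun✓ 1846:Mon 1847:Tue 1848:Thu 1849:Fri 1850:Sat✓ 1851:Sun✓ 1852:Tue 1853:Wed 1854:Thu 1855:Fri 1856:Sun✓
Years with five Sundays: 1811, 1816, 1817, 1822, 1823, 1828, 1833, 1834, 1839, 1844, 1845, 1850, 1851, 1856 → 14.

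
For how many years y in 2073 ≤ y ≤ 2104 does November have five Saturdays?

9

November has 30 days; it has five Saturdays when Saturday falls among the first (month-length − 28) days — i.e. when November 1 is one of Saturday/Friday.
November 1 by year: 2073:Wed 2074:Thu 2075:Fri✓ 2076:Sun 2077:Mon 2078:Tue 2079:Wed 2080:Fri✓ 2081:Sat✓ 2082:Sun 2083:Mon 2084:Wed 2085:Thu 2086:Fri✓ 2087:Sat✓ 2088:Mon 2089:Tue 2090:Wed 2091:Thu 2092:Sat✓ 2093:Sun 2094:Mon 2095:Tue 2096:Thu 2097:Fri✓ 2098:Sat✓ 2099:Sun 2100:Mon 2101:Tue 2102:Wed 2103:Thu 2104:Sat✓
Years with five Saturdays: 2075, 2080, 2081, 2086, 2087, 2092, 2097, 2098, 2104 → 9.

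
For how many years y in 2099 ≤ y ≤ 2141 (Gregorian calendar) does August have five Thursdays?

17

August has 31 days; it has five Thursdays when Thursday falls among the first (month-length − 28) days — i.e. when August 1 is one of Thursday/Wednesday/Tuesday.
August 1 by year: 2099:Sat 2100:Sun 2101:Mon 2102:Tue✓ 2103:Wed✓ 2104:Fri 2105:Sat 2106:Sun 2107:Mon 2108:Wed✓ 2109:Thu✓ 2110:Fri 2111:Sat 2112:Mon 2113:Tue✓ …(13 more)… 2127:Fri 2128:Sun 2129:Mon 2130:Tue✓ 2131:Wed✓ 2132:Fri 2133:Sat 2134:Sun 2135:Mon 2136:Wed✓ 2137:Thu✓ 2138:Fri 2139:Sat 2140:Mon 2141:Tue✓
Years with five Thursdays: 2102, 2103, 2108, 2109, 2113, 2114, 2115, 2119, 2120, 2124, 2125, 2126, 2130, 2131, 2136, 2137, 2141 → 17.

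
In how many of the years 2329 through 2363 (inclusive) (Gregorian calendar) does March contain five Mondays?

14

March has 31 days; it has five Mondays when Monday falls among the first (month-length − 28) days — i.e. when March 1 is one of Monday/Sunday/Saturday.
March 1 by year: 2329:Fri 2330:Sat✓ 2331:Sun✓ 2332:Tue 2333:Wed 2334:Thu 2335:Fri 2336:Sun✓ 2337:Mon✓ 2338:Tue 2339:Wed 2340:Fri 2341:Sat✓ 2342:Sun✓ 2343:Mon✓ …(5 more)… 2349:Tue 2350:Wed 2351:Thu 2352:Sat✓ 2353:Sun✓ 2354:Mon✓ 2355:Tue 2356:Thu 2357:Fri 2358:Sat✓ 2359:Sun✓ 2360:Tue 2361:Wed 2362:Thu 2363:Fri
Years with five Mondays: 2330, 2331, 2336, 2337, 2341, 2342, 2343, 2347, 2348, 2352, 2353, 2354, 2358, 2359 → 14.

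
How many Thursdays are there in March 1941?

March 1941 has 31 days and begins on Saturday.
The first Thursday is March 6.
Thursdays fall on 6, 13, 20, 27 — that's 4.

4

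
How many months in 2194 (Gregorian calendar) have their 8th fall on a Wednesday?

Check the 8th of each month of 2194: Jan 8: Wed, Feb 8: Sat, Mar 8: Sat, Apr 8: Tue, May 8: Thu, Jun 8: Sun, Jul 8: Tue, Aug 8: Fri, Sep 8: Mon, Oct 8: Wed, Nov 8: Sat, Dec 8: Mon.
Wednesday occurs in January, October — 2 months.

2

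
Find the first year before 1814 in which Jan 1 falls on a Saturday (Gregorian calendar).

1803

Jan 1 advances by 2 weekdays after a leap year and by 1 after a common year.
1814: Jan 1 is Saturday.
1813: Friday
1812: Wednesday (leap)
1811: Tuesday
1810: Monday
1809: Sunday
1808: Friday (leap)
1807: Thursday
1806: Wednesday
1805: Tuesday
1804: Sunday (leap)
1803: Saturday
1803 begins on a Saturday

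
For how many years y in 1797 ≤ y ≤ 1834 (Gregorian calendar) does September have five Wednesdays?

10

September has 30 days; it has five Wednesdays when Wednesday falls among the first (month-length − 28) days — i.e. when September 1 is one of Wednesday/Tuesday.
September 1 by year: 1797:Fri 1798:Sat 1799:Sun 1800:Mon 1801:Tue✓ 1802:Wed✓ 1803:Thu 1804:Sat 1805:Sun 1806:Mon 1807:Tue✓ 1808:Thu 1809:Fri 1810:Sat 1811:Sun …(8 more)… 1820:Fri 1821:Sat 1822:Sun 1823:Mon 1824:Wed✓ 1825:Thu 1826:Fri 1827:Sat 1828:Mon 1829:Tue✓ 1830:Wed✓ 1831:Thu 1832:Sat 1833:Sun 1834:Mon
Years with five Wednesdays: 1801, 1802, 1807, 1812, 1813, 1818, 1819, 1824, 1829, 1830 → 10.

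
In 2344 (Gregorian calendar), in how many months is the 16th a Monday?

1

Check the 16th of each month of 2344: Jan 16: Sun, Feb 16: Wed, Mar 16: Thu, Apr 16: Sun, May 16: Tue, Jun 16: Fri, Jul 16: Sun, Aug 16: Wed, Sep 16: Sat, Oct 16: Mon, Nov 16: Thu, Dec 16: Sat.
Monday occurs in October — 1 month.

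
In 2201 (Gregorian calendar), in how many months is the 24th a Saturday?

Check the 24th of each month of 2201: Jan 24: Sat, Feb 24: Tue, Mar 24: Tue, Apr 24: Fri, May 24: Sun, Jun 24: Wed, Jul 24: Fri, Aug 24: Mon, Sep 24: Thu, Oct 24: Sat, Nov 24: Tue, Dec 24: Thu.
Saturday occurs in January, October — 2 months.

2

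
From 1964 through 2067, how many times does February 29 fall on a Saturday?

4

Leap years in 1964–2067: 26 of them.
Feb 29 weekday advances by 5 (mod 7) from one leap year to the next four years later (or differs when a century non-leap intervenes).
Leap-day weekdays: 1964:Sat✓ 1968:Thu 1972:Tue 1976:Sun 1980:Fri 1984:Wed 1988:Mon 1992:Sat✓ 1996:Thu 2000:Tue 2004:Sun 2008:Fri 2012:Wed 2016:Mon 2020:Sat✓ 2024:Thu 2028:Tue 2032:Sun 2036:Fri 2040:Wed 2044:Mon 2048:Sat✓ 2052:Thu 2056:Tue 2060:Sun 2064:Fri
Saturday: 1964, 1992, 2020, 2048 → 4.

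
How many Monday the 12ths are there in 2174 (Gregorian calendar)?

2

Check the 12th of each month of 2174: Jan 12: Wed, Feb 12: Sat, Mar 12: Sat, Apr 12: Tue, May 12: Thu, Jun 12: Sun, Jul 12: Tue, Aug 12: Fri, Sep 12: Mon, Oct 12: Wed, Nov 12: Sat, Dec 12: Mon.
Monday occurs in September, December — 2 months.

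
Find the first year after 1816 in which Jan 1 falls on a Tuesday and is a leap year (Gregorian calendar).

1828

Jan 1 advances by 2 weekdays after a leap year and by 1 after a common year.
1816: Jan 1 is Monday (leap).
1817: Wednesday
1818: Thursday
1819: Friday
1820: Saturday (leap)
1821: Monday
1822: Tuesday
1823: Wednesday
1824: Thursday (leap)
1825: Saturday
1826: Sunday
1827: Monday
1828: Tuesday (leap)
1828 begins on a Tuesday and is a leap year.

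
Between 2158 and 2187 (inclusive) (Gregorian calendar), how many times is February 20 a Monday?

5

Track February 20's weekday year by year (advancing +1, or +2 across a Feb 29):
  2158: Mon ✓  2159: Tue (+1)  2160: Wed (+1)  2161: Fri (+2)  2162: Sat (+1)
  2163: Sun (+1)  2164: Mon (+1) ✓  2165: Wed (+2)  2166: Thu (+1)  2167: Fri (+1)
  2168: Sat (+1)  2169: Mon (+2) ✓  2170: Tue (+1)  2171: Wed (+1)  2172: Thu (+1)
  2173: Sat (+2)  2174: Sun (+1)  2175: Mon (+1) ✓  2176: Tue (+1)  2177: Thu (+2)
  2178: Fri (+1)  2179: Sat (+1)  2180: Sun (+1)  2181: Tue (+2)  2182: Wed (+1)
  2183: Thu (+1)  2184: Fri (+1)  2185: Sun (+2)  2186: Mon (+1) ✓  2187: Tue (+1)
Monday years: 2158, 2164, 2169, 2175, 2186 — 5 in total.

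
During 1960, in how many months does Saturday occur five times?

5

A month of length L has five Saturdays iff its first Saturday is on day ≤ L−28 (so day 1–3 in a 31-day month, 1–2 in a 30-day month, day 1 in a leap February).
Checking each month of 1960: Jan starts Fri (31d) ✓; Feb starts Mon (29d); Mar starts Tue (31d); Apr starts Fri (30d) ✓; May starts Sun (31d); Jun starts Wed (30d); Jul starts Fri (31d) ✓; Aug starts Mon (31d); Sep starts Thu (30d); Oct starts Sat (31d) ✓; Nov starts Tue (30d); Dec starts Thu (31d) ✓.
Five-Saturday months: January, April, July, October, December → 5.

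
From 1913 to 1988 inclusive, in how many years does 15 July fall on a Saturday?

Track 15 July's weekday year by year (advancing +1, or +2 across a Feb 29):
  1913: Tue  1914: Wed (+1)  1915: Thu (+1)  1916: Sat (+2) ✓  1917: Sun (+1)
  1918: Mon (+1)  1919: Tue (+1)  1920: Thu (+2)  1921: Fri (+1)  1922: Sat (+1) ✓
  1923: Sun (+1)  1924: Tue (+2)  1925: Wed (+1)  1926: Thu (+1)  … (48 more years) …
  1975: Tue (+1)  1976: Thu (+2)  1977: Fri (+1)  1978: Sat (+1) ✓  1979: Sun (+1)
  1980: Tue (+2)  1981: Wed (+1)  1982: Thu (+1)  1983: Fri (+1)  1984: Sun (+2)
  1985: Mon (+1)  1986: Tue (+1)  1987: Wed (+1)  1988: Fri (+2)
Saturday years: 1916, 1922, 1933, 1939, 1944, 1950, 1961, 1967, 1972, 1978 — 10 in total.

10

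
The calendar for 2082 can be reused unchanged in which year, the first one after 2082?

2093

Two years share a calendar iff Jan 1 falls on the same weekday and both are leap or both are common. 2082: Jan 1 is Thursday, common year.
2083: Jan 1 Friday, common
2084: Jan 1 Saturday, leap
2085: Jan 1 Monday, common
2086: Jan 1 Tuesday, common
2087: Jan 1 Wednesday, common
2088: Jan 1 Thursday, leap
2089: Jan 1 Saturday, common
2090: Jan 1 Sunday, common
2091: Jan 1 Monday, common
2092: Jan 1 Tuesday, leap
2093: Jan 1 Thursday, common
2093 matches on both conditions.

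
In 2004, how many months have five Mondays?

4

A month of length L has five Mondays iff its first Monday is on day ≤ L−28 (so day 1–3 in a 31-day month, 1–2 in a 30-day month, day 1 in a leap February).
Checking each month of 2004: Jan starts Thu (31d); Feb starts Sun (29d); Mar starts Mon (31d) ✓; Apr starts Thu (30d); May starts Sat (31d) ✓; Jun starts Tue (30d); Jul starts Thu (31d); Aug starts Sun (31d) ✓; Sep starts Wed (30d); Oct starts Fri (31d); Nov starts Mon (30d) ✓; Dec starts Wed (31d).
Five-Monday months: March, May, August, November → 4.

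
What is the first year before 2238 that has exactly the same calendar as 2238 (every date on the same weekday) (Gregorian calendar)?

Two years share a calendar iff Jan 1 falls on the same weekday and both are leap or both are common. 2238: Jan 1 is Monday, common year.
2237: Jan 1 Sunday, common
2236: Jan 1 Friday, leap
2235: Jan 1 Thursday, common
2234: Jan 1 Wednesday, common
2233: Jan 1 Tuesday, common
2232: Jan 1 Sunday, leap
2231: Jan 1 Saturday, common
2230: Jan 1 Friday, common
2229: Jan 1 Thursday, common
2228: Jan 1 Tuesday, leap
2227: Jan 1 Monday, common
2227 matches on both conditions.

2227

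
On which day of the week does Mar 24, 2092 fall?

January 1, 2092 is a Tuesday.
March 24 is day 84 of the year, i.e. 83 days after Jan 1.
83 mod 7 = 6, so advance 6 weekdays from Tuesday: Monday.

Monday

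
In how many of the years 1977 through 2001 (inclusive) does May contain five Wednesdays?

May has 31 days; it has five Wednesdays when Wednesday falls among the first (month-length − 28) days — i.e. when May 1 is one of Wednesday/Tuesday/Monday.
May 1 by year: 1977:Sun 1978:Mon✓ 1979:Tue✓ 1980:Thu 1981:Fri 1982:Sat 1983:Sun 1984:Tue✓ 1985:Wed✓ 1986:Thu 1987:Fri 1988:Sun 1989:Mon✓ 1990:Tue✓ 1991:Wed✓ 1992:Fri 1993:Sat 1994:Sun 1995:Mon✓ 1996:Wed✓ 1997:Thu 1998:Fri 1999:Sat 2000:Mon✓ 2001:Tue✓
Years with five Wednesdays: 1978, 1979, 1984, 1985, 1989, 1990, 1991, 1995, 1996, 2000, 2001 → 11.

11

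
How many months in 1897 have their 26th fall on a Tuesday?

Check the 26th of each month of 1897: Jan 26: Tue, Feb 26: Fri, Mar 26: Fri, Apr 26: Mon, May 26: Wed, Jun 26: Sat, Jul 26: Mon, Aug 26: Thu, Sep 26: Sun, Oct 26: Tue, Nov 26: Fri, Dec 26: Sun.
Tuesday occurs in January, October — 2 months.

2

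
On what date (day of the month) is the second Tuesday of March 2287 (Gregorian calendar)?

8

March 1, 2287 is a Tuesday, so the first Tuesday is the 1st.
The second Tuesday is 1 + 7 = 8.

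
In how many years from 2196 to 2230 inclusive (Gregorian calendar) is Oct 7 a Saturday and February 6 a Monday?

Check each year's weekday for Oct 7 and February 6:
  2196: Fri/Sat  2197: Sat/Mon ✓  2198: Sun/Tue  2199: Mon/Wed  2200: Tue/Thu  2201: Wed/Fri  2202: Thu/Sat  2203: Fri/Sun  2204: Sun/Mon  2205: Mon/Wed  2206: Tue/Thu  2207: Wed/Fri  2208: Fri/Sat  2209: Sat/Mon ✓  …(7 more)…  2217: Tue/Thu  2218: Wed/Fri  2219: Thu/Sat  2220: Sat/Sun  2221: Sun/Tue  2222: Mon/Wed  2223: Tue/Thu  2224: Thu/Fri  2225: Fri/Sun  2226: Sat/Mon ✓  2227: Sun/Tue  2228: Tue/Wed  2229: Wed/Fri  2230: Thu/Sat
Both conditions hold in: 2197, 2209, 2215, 2226 — 4.

4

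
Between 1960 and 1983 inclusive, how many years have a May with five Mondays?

May has 31 days; it has five Mondays when Monday falls among the first (month-length − 28) days — i.e. when May 1 is one of Monday/Sunday/Saturday.
May 1 by year: 1960:Sun✓ 1961:Mon✓ 1962:Tue 1963:Wed 1964:Fri 1965:Sat✓ 1966:Sun✓ 1967:Mon✓ 1968:Wed 1969:Thu 1970:Fri 1971:Sat✓ 1972:Mon✓ 1973:Tue 1974:Wed 1975:Thu 1976:Sat✓ 1977:Sun✓ 1978:Mon✓ 1979:Tue 1980:Thu 1981:Fri 1982:Sat✓ 1983:Sun✓
Years with five Mondays: 1960, 1961, 1965, 1966, 1967, 1971, 1972, 1976, 1977, 1978, 1982, 1983 → 12.

12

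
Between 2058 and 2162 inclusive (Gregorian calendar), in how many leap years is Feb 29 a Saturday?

Leap years in 2058–2162: 25 of them.
Feb 29 weekday advances by 5 (mod 7) from one leap year to the next four years later (or differs when a century non-leap intervenes).
Leap-day weekdays: 2060:Sun 2064:Fri 2068:Wed 2072:Mon 2076:Sat✓ 2080:Thu 2084:Tue 2088:Sun 2092:Fri 2096:Wed 2104:Fri 2108:Wed 2112:Mon 2116:Sat✓ 2120:Thu 2124:Tue 2128:Sun 2132:Fri 2136:Wed 2140:Mon 2144:Sat✓ 2148:Thu 2152:Tue 2156:Sun 2160:Fri
Saturday: 2076, 2116, 2144 → 3.

3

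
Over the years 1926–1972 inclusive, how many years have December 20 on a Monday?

Track December 20's weekday year by year (advancing +1, or +2 across a Feb 29):
  1926: Mon ✓  1927: Tue (+1)  1928: Thu (+2)  1929: Fri (+1)  1930: Sat (+1)
  1931: Sun (+1)  1932: Tue (+2)  1933: Wed (+1)  1934: Thu (+1)  1935: Fri (+1)
  1936: Sun (+2)  1937: Mon (+1) ✓  1938: Tue (+1)  1939: Wed (+1)  … (19 more years) …
  1959: Sun (+1)  1960: Tue (+2)  1961: Wed (+1)  1962: Thu (+1)  1963: Fri (+1)
  1964: Sun (+2)  1965: Mon (+1) ✓  1966: Tue (+1)  1967: Wed (+1)  1968: Fri (+2)
  1969: Sat (+1)  1970: Sun (+1)  1971: Mon (+1) ✓  1972: Wed (+2)
Monday years: 1926, 1937, 1943, 1948, 1954, 1965, 1971 — 7 in total.

7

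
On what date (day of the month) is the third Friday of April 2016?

April 1, 2016 is a Friday, so the first Friday is the 1st.
The third Friday is 1 + 14 = 15.

15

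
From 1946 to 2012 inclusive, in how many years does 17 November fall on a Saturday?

10

Track 17 November's weekday year by year (advancing +1, or +2 across a Feb 29):
  1946: Sun  1947: Mon (+1)  1948: Wed (+2)  1949: Thu (+1)  1950: Fri (+1)
  1951: Sat (+1) ✓  1952: Mon (+2)  1953: Tue (+1)  1954: Wed (+1)  1955: Thu (+1)
  1956: Sat (+2) ✓  1957: Sun (+1)  1958: Mon (+1)  1959: Tue (+1)  … (39 more years) …
  1999: Wed (+1)  2000: Fri (+2)  2001: Sat (+1) ✓  2002: Sun (+1)  2003: Mon (+1)
  2004: Wed (+2)  2005: Thu (+1)  2006: Fri (+1)  2007: Sat (+1) ✓  2008: Mon (+2)
  2009: Tue (+1)  2010: Wed (+1)  2011: Thu (+1)  2012: Sat (+2) ✓
Saturday years: 1951, 1956, 1962, 1973, 1979, 1984, 1990, 2001, 2007, 2012 — 10 in total.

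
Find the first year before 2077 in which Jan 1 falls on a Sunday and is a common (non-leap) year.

Jan 1 advances by 2 weekdays after a leap year and by 1 after a common year.
2077: Jan 1 is Friday.
2076: Wednesday (leap)
2075: Tuesday
2074: Monday
2073: Sunday
2073 begins on a Sunday and is a common year.

2073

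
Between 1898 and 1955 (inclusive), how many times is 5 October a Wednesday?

9

Track 5 October's weekday year by year (advancing +1, or +2 across a Feb 29):
  1898: Wed ✓  1899: Thu (+1)  1900: Fri (+1)  1901: Sat (+1)  1902: Sun (+1)
  1903: Mon (+1)  1904: Wed (+2) ✓  1905: Thu (+1)  1906: Fri (+1)  1907: Sat (+1)
  1908: Mon (+2)  1909: Tue (+1)  1910: Wed (+1) ✓  1911: Thu (+1)  … (30 more years) …
  1942: Mon (+1)  1943: Tue (+1)  1944: Thu (+2)  1945: Fri (+1)  1946: Sat (+1)
  1947: Sun (+1)  1948: Tue (+2)  1949: Wed (+1) ✓  1950: Thu (+1)  1951: Fri (+1)
  1952: Sun (+2)  1953: Mon (+1)  1954: Tue (+1)  1955: Wed (+1) ✓
Wednesday years: 1898, 1904, 1910, 1921, 1927, 1932, 1938, 1949, 1955 — 9 in total.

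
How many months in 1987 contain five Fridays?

A month of length L has five Fridays iff its first Friday is on day ≤ L−28 (so day 1–3 in a 31-day month, 1–2 in a 30-day month, day 1 in a leap February).
Checking each month of 1987: Jan starts Thu (31d) ✓; Feb starts Sun (28d); Mar starts Sun (31d); Apr starts Wed (30d); May starts Fri (31d) ✓; Jun starts Mon (30d); Jul starts Wed (31d) ✓; Aug starts Sat (31d); Sep starts Tue (30d); Oct starts Thu (31d) ✓; Nov starts Sun (30d); Dec starts Tue (31d).
Five-Friday months: January, May, July, October → 4.

4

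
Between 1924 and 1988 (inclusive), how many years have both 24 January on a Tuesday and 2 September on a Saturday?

Check each year's weekday for 24 January and 2 September:
  1924: Thu/Tue  1925: Sat/Wed  1926: Sun/Thu  1927: Mon/Fri  1928: Tue/Sun  1929: Thu/Mon  1930: Fri/Tue  1931: Sat/Wed  1932: Sun/Fri  1933: Tue/Sat ✓  1934: Wed/Sun  1935: Thu/Mon  1936: Fri/Wed  1937: Sun/Thu  …(37 more)…  1975: Fri/Tue  1976: Sat/Thu  1977: Mon/Fri  1978: Tue/Sat ✓  1979: Wed/Sun  1980: Thu/Tue  1981: Sat/Wed  1982: Sun/Thu  1983: Mon/Fri  1984: Tue/Sun  1985: Thu/Mon  1986: Fri/Tue  1987: Sat/Wed  1988: Sun/Fri
Both conditions hold in: 1933, 1939, 1950, 1961, 1967, 1978 — 6.

6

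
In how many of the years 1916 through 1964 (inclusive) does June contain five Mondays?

June has 30 days; it has five Mondays when Monday falls among the first (month-length − 28) days — i.e. when June 1 is one of Monday/Sunday.
June 1 by year: 1916:Thu 1917:Fri 1918:Sat 1919:Sun✓ 1920:Tue 1921:Wed 1922:Thu 1923:Fri 1924:Sun✓ 1925:Mon✓ 1926:Tue 1927:Wed 1928:Fri 1929:Sat 1930:Sun✓ …(19 more)… 1950:Thu 1951:Fri 1952:Sun✓ 1953:Mon✓ 1954:Tue 1955:Wed 1956:Fri 1957:Sat 1958:Sun✓ 1959:Mon✓ 1960:Wed 1961:Thu 1962:Fri 1963:Sat 1964:Mon✓
Years with five Mondays: 1919, 1924, 1925, 1930, 1931, 1936, 1941, 1942, 1947, 1952, 1953, 1958, 1959, 1964 → 14.

14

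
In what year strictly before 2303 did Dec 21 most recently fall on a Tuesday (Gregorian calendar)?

From one year to the next, a fixed date's weekday advances by 1, or by 2 when a Feb 29 lies between the two dates.
2303: December 21 is Monday.
2302: Sunday (−1)
2301: Saturday (−1)
2300: Friday (−1)
2299: Thursday (−1)
2298: Wednesday (−1)
2297: Tuesday (−1)
Dec 21 falls on a Tuesday in 2297.

2297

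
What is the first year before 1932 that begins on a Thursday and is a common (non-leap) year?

Jan 1 advances by 2 weekdays after a leap year and by 1 after a common year.
1932: Jan 1 is Friday (leap).
1931: Thursday
1931 begins on a Thursday and is a common year.

1931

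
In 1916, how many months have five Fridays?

4

A month of length L has five Fridays iff its first Friday is on day ≤ L−28 (so day 1–3 in a 31-day month, 1–2 in a 30-day month, day 1 in a leap February).
Checking each month of 1916: Jan starts Sat (31d); Feb starts Tue (29d); Mar starts Wed (31d) ✓; Apr starts Sat (30d); May starts Mon (31d); Jun starts Thu (30d) ✓; Jul starts Sat (31d); Aug starts Tue (31d); Sep starts Fri (30d) ✓; Oct starts Sun (31d); Nov starts Wed (30d); Dec starts Fri (31d) ✓.
Five-Friday months: March, June, September, December → 4.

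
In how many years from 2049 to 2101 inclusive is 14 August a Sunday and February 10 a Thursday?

Check each year's weekday for 14 August and February 10:
  2049: Sat/Wed  2050: Sun/Thu ✓  2051: Mon/Fri  2052: Wed/Sat  2053: Thu/Mon  2054: Fri/Tue  2055: Sat/Wed  2056: Mon/Thu  2057: Tue/Sat  2058: Wed/Sun  2059: Thu/Mon  2060: Sat/Tue  2061: Sun/Thu ✓  2062: Mon/Fri  …(25 more)…  2088: Sat/Tue  2089: Sun/Thu ✓  2090: Mon/Fri  2091: Tue/Sat  2092: Thu/Sun  2093: Fri/Tue  2094: Sat/Wed  2095: Sun/Thu ✓  2096: Tue/Fri  2097: Wed/Sun  2098: Thu/Mon  2099: Fri/Tue  2100: Sat/Wed  2101: Sun/Thu ✓
Both conditions hold in: 2050, 2061, 2067, 2078, 2089, 2095, 2101 — 7.

7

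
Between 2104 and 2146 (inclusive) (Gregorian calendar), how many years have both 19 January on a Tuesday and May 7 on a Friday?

5

Check each year's weekday for 19 January and May 7:
  2104: Sat/Wed  2105: Mon/Thu  2106: Tue/Fri ✓  2107: Wed/Sat  2108: Thu/Mon  2109: Sat/Tue  2110: Sun/Wed  2111: Mon/Thu  2112: Tue/Sat  2113: Thu/Sun  2114: Fri/Mon  2115: Sat/Tue  2116: Sun/Thu  2117: Tue/Fri ✓  …(15 more)…  2133: Mon/Thu  2134: Tue/Fri ✓  2135: Wed/Sat  2136: Thu/Mon  2137: Sat/Tue  2138: Sun/Wed  2139: Mon/Thu  2140: Tue/Sat  2141: Thu/Sun  2142: Fri/Mon  2143: Sat/Tue  2144: Sun/Thu  2145: Tue/Fri ✓  2146: Wed/Sat
Both conditions hold in: 2106, 2117, 2123, 2134, 2145 — 5.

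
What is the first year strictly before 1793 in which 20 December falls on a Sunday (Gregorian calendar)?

From one year to the next, a fixed date's weekday advances by 1, or by 2 when a Feb 29 lies between the two dates.
1793: December 20 is Friday.
1792: Thursday (−1)
1791: Tuesday (−2)
1790: Monday (−1)
1789: Sunday (−1)
20 December falls on a Sunday in 1789.

1789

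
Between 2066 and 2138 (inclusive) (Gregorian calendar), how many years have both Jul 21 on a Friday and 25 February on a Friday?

2

Check each year's weekday for Jul 21 and 25 February:
  2066: Wed/Thu  2067: Thu/Fri  2068: Sat/Sat  2069: Sun/Mon  2070: Mon/Tue  2071: Tue/Wed  2072: Thu/Thu  2073: Fri/Sat  2074: Sat/Sun  2075: Sun/Mon  2076: Tue/Tue  2077: Wed/Thu  2078: Thu/Fri  2079: Fri/Sat  …(45 more)…  2125: Sat/Sun  2126: Sun/Mon  2127: Mon/Tue  2128: Wed/Wed  2129: Thu/Fri  2130: Fri/Sat  2131: Sat/Sun  2132: Mon/Mon  2133: Tue/Wed  2134: Wed/Thu  2135: Thu/Fri  2136: Sat/Sat  2137: Sun/Mon  2138: Mon/Tue
Both conditions hold in: 2084, 2124 — 2.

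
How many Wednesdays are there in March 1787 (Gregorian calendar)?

March 1787 has 31 days and begins on Thursday.
The first Wednesday is March 7.
Wednesdays fall on 7, 14, 21, 28 — that's 4.

4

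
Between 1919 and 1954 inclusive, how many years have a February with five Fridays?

February has 28 days (29 in leap years); it has five Fridays when Friday falls among the first (month-length − 28) days — i.e. when February 1 is Friday in a leap year (never in a common year).
February 1 by year: 1919:Sat 1920:Sun 1921:Tue 1922:Wed 1923:Thu 1924:Fri✓ 1925:Sun 1926:Mon 1927:Tue 1928:Wed 1929:Fri 1930:Sat 1931:Sun 1932:Mon 1933:Wed …(6 more)… 1940:Thu 1941:Sat 1942:Sun 1943:Mon 1944:Tue 1945:Thu 1946:Fri 1947:Sat 1948:Sun 1949:Tue 1950:Wed 1951:Thu 1952:Fri✓ 1953:Sun 1954:Mon
Years with five Fridays: 1924, 1952 → 2.

2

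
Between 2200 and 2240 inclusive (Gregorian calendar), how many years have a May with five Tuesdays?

17

May has 31 days; it has five Tuesdays when Tuesday falls among the first (month-length − 28) days — i.e. when May 1 is one of Tuesday/Monday/Sunday.
May 1 by year: 2200:Thu 2201:Fri 2202:Sat 2203:Sun✓ 2204:Tue✓ 2205:Wed 2206:Thu 2207:Fri 2208:Sun✓ 2209:Mon✓ 2210:Tue✓ 2211:Wed 2212:Fri 2213:Sat 2214:Sun✓ …(11 more)… 2226:Mon✓ 2227:Tue✓ 2228:Thu 2229:Fri 2230:Sat 2231:Sun✓ 2232:Tue✓ 2233:Wed 2234:Thu 2235:Fri 2236:Sun✓ 2237:Mon✓ 2238:Tue✓ 2239:Wed 2240:Fri
Years with five Tuesdays: 2203, 2204, 2208, 2209, 2210, 2214, 2215, 2220, 2221, 2225, 2226, 2227, 2231, 2232, 2236, 2237, 2238 → 17.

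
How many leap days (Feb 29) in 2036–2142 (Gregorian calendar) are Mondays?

Leap years in 2036–2142: 26 of them.
Feb 29 weekday advances by 5 (mod 7) from one leap year to the next four years later (or differs when a century non-leap intervenes).
Leap-day weekdays: 2036:Fri 2040:Wed 2044:Mon✓ 2048:Sat 2052:Thu 2056:Tue 2060:Sun 2064:Fri 2068:Wed 2072:Mon✓ 2076:Sat 2080:Thu 2084:Tue 2088:Sun 2092:Fri 2096:Wed 2104:Fri 2108:Wed 2112:Mon✓ 2116:Sat 2120:Thu 2124:Tue 2128:Sun 2132:Fri 2136:Wed 2140:Mon✓
Monday: 2044, 2072, 2112, 2140 → 4.

4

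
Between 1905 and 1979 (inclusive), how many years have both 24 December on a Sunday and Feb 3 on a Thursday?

3

Check each year's weekday for 24 December and Feb 3:
  1905: Sun/Fri  1906: Mon/Sat  1907: Tue/Sun  1908: Thu/Mon  1909: Fri/Wed  1910: Sat/Thu  1911: Sun/Fri  1912: Tue/Sat  1913: Wed/Mon  1914: Thu/Tue  1915: Fri/Wed  1916: Sun/Thu ✓  1917: Mon/Sat  1918: Tue/Sun  …(47 more)…  1966: Sat/Thu  1967: Sun/Fri  1968: Tue/Sat  1969: Wed/Mon  1970: Thu/Tue  1971: Fri/Wed  1972: Sun/Thu ✓  1973: Mon/Sat  1974: Tue/Sun  1975: Wed/Mon  1976: Fri/Tue  1977: Sat/Thu  1978: Sun/Fri  1979: Mon/Sat
Both conditions hold in: 1916, 1944, 1972 — 3.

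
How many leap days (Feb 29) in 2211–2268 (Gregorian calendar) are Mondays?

2

Leap years in 2211–2268: 15 of them.
Feb 29 weekday advances by 5 (mod 7) from one leap year to the next four years later (or differs when a century non-leap intervenes).
Leap-day weekdays: 2212:Sat 2216:Thu 2220:Tue 2224:Sun 2228:Fri 2232:Wed 2236:Mon✓ 2240:Sat 2244:Thu 2248:Tue 2252:Sun 2256:Fri 2260:Wed 2264:Mon✓ 2268:Sat
Monday: 2236, 2264 → 2.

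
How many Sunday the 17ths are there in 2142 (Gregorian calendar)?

1

Check the 17th of each month of 2142: Jan 17: Wed, Feb 17: Sat, Mar 17: Sat, Apr 17: Tue, May 17: Thu, Jun 17: Sun, Jul 17: Tue, Aug 17: Fri, Sep 17: Mon, Oct 17: Wed, Nov 17: Sat, Dec 17: Mon.
Sunday occurs in June — 1 month.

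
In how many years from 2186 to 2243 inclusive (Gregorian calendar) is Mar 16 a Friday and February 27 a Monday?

3

Check each year's weekday for Mar 16 and February 27:
  2186: Thu/Mon  2187: Fri/Tue  2188: Sun/Wed  2189: Mon/Fri  2190: Tue/Sat  2191: Wed/Sun  2192: Fri/Mon ✓  2193: Sat/Wed  2194: Sun/Thu  2195: Mon/Fri  2196: Wed/Sat  2197: Thu/Mon  2198: Fri/Tue  2199: Sat/Wed  …(30 more)…  2230: Tue/Sat  2231: Wed/Sun  2232: Fri/Mon ✓  2233: Sat/Wed  2234: Sun/Thu  2235: Mon/Fri  2236: Wed/Sat  2237: Thu/Mon  2238: Fri/Tue  2239: Sat/Wed  2240: Mon/Thu  2241: Tue/Sat  2242: Wed/Sun  2243: Thu/Mon
Both conditions hold in: 2192, 2204, 2232 — 3.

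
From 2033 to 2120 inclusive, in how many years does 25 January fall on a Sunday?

12

Track 25 January's weekday year by year (advancing +1, or +2 across a Feb 29):
  2033: Tue  2034: Wed (+1)  2035: Thu (+1)  2036: Fri (+1)  2037: Sun (+2) ✓
  2038: Mon (+1)  2039: Tue (+1)  2040: Wed (+1)  2041: Fri (+2)  2042: Sat (+1)
  2043: Sun (+1) ✓  2044: Mon (+1)  2045: Wed (+2)  2046: Thu (+1)  … (60 more years) …
  2107: Tue (+1)  2108: Wed (+1)  2109: Fri (+2)  2110: Sat (+1)  2111: Sun (+1) ✓
  2112: Mon (+1)  2113: Wed (+2)  2114: Thu (+1)  2115: Fri (+1)  2116: Sat (+1)
  2117: Mon (+2)  2118: Tue (+1)  2119: Wed (+1)  2120: Thu (+1)
Sunday years: 2037, 2043, 2054, 2060, 2065, 2071, 2082, 2088, 2093, 2099, 2105, 2111 — 12 in total.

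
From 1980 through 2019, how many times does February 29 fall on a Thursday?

1

Leap years in 1980–2019: 10 of them.
Feb 29 weekday advances by 5 (mod 7) from one leap year to the next four years later (or differs when a century non-leap intervenes).
Leap-day weekdays: 1980:Fri 1984:Wed 1988:Mon 1992:Sat 1996:Thu✓ 2000:Tue 2004:Sun 2008:Fri 2012:Wed 2016:Mon
Thursday: 1996 → 1.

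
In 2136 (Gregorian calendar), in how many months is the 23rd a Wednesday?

Check the 23rd of each month of 2136: Jan 23: Mon, Feb 23: Thu, Mar 23: Fri, Apr 23: Mon, May 23: Wed, Jun 23: Sat, Jul 23: Mon, Aug 23: Thu, Sep 23: Sun, Oct 23: Tue, Nov 23: Fri, Dec 23: Sun.
Wednesday occurs in May — 1 month.

1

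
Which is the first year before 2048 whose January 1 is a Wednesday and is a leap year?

Jan 1 advances by 2 weekdays after a leap year and by 1 after a common year.
2048: Jan 1 is Wednesday (leap).
2047: Tuesday
2046: Monday
2045: Sunday
2044: Friday (leap)
2043: Thursday
2042: Wednesday
2041: Tuesday
2040: Sunday (leap)
2039: Saturday
2038: Friday
2037: Thursday
2036: Tuesday (leap)
2035: Monday
2034: Sunday
2033: Saturday
2032: Thursday (leap)
2031: Wednesday
2030: Tuesday
2029: Monday
2028: Saturday (leap)
2027: Friday
2026: Thursday
2025: Wednesday
2024: Monday (leap)
2023: Sunday
2022: Saturday
2021: Friday
2020: Wednesday (leap)
2020 begins on a Wednesday and is a leap year.

2020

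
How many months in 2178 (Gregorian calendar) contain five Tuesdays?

A month of length L has five Tuesdays iff its first Tuesday is on day ≤ L−28 (so day 1–3 in a 31-day month, 1–2 in a 30-day month, day 1 in a leap February).
Checking each month of 2178: Jan starts Thu (31d); Feb starts Sun (28d); Mar starts Sun (31d) ✓; Apr starts Wed (30d); May starts Fri (31d); Jun starts Mon (30d) ✓; Jul starts Wed (31d); Aug starts Sat (31d); Sep starts Tue (30d) ✓; Oct starts Thu (31d); Nov starts Sun (30d); Dec starts Tue (31d) ✓.
Five-Tuesday months: March, June, September, December → 4.

4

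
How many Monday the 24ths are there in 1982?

Check the 24th of each month of 1982: Jan 24: Sun, Feb 24: Wed, Mar 24: Wed, Apr 24: Sat, May 24: Mon, Jun 24: Thu, Jul 24: Sat, Aug 24: Tue, Sep 24: Fri, Oct 24: Sun, Nov 24: Wed, Dec 24: Fri.
Monday occurs in May — 1 month.

1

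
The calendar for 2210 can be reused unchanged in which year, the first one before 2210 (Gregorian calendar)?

Two years share a calendar iff Jan 1 falls on the same weekday and both are leap or both are common. 2210: Jan 1 is Monday, common year.
2209: Jan 1 Sunday, common
2208: Jan 1 Friday, leap
2207: Jan 1 Thursday, common
2206: Jan 1 Wednesday, common
2205: Jan 1 Tuesday, common
2204: Jan 1 Sunday, leap
2203: Jan 1 Saturday, common
2202: Jan 1 Friday, common
2201: Jan 1 Thursday, common
2200: Jan 1 Wednesday, common
2199: Jan 1 Tuesday, common
2198: Jan 1 Monday, common
2198 matches on both conditions.

2198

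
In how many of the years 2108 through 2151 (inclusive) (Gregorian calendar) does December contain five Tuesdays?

20

December has 31 days; it has five Tuesdays when Tuesday falls among the first (month-length − 28) days — i.e. when December 1 is one of Tuesday/Monday/Sunday.
December 1 by year: 2108:Sat 2109:Sun✓ 2110:Mon✓ 2111:Tue✓ 2112:Thu 2113:Fri 2114:Sat 2115:Sun✓ 2116:Tue✓ 2117:Wed 2118:Thu 2119:Fri 2120:Sun✓ 2121:Mon✓ 2122:Tue✓ …(14 more)… 2137:Sun✓ 2138:Mon✓ 2139:Tue✓ 2140:Thu 2141:Fri 2142:Sat 2143:Sun✓ 2144:Tue✓ 2145:Wed 2146:Thu 2147:Fri 2148:Sun✓ 2149:Mon✓ 2150:Tue✓ 2151:Wed
Years with five Tuesdays: 2109, 2110, 2111, 2115, 2116, 2120, 2121, 2122, 2126, 2127, 2132, 2133, 2137, 2138, 2139, 2143, 2144, 2148, 2149, 2150 → 20.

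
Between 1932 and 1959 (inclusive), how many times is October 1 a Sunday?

Track October 1's weekday year by year (advancing +1, or +2 across a Feb 29):
  1932: Sat  1933: Sun (+1) ✓  1934: Mon (+1)  1935: Tue (+1)  1936: Thu (+2)
  1937: Fri (+1)  1938: Sat (+1)  1939: Sun (+1) ✓  1940: Tue (+2)  1941: Wed (+1)
  1942: Thu (+1)  1943: Fri (+1)  1944: Sun (+2) ✓  1945: Mon (+1)  1946: Tue (+1)
  1947: Wed (+1)  1948: Fri (+2)  1949: Sat (+1)  1950: Sun (+1) ✓  1951: Mon (+1)
  1952: Wed (+2)  1953: Thu (+1)  1954: Fri (+1)  1955: Sat (+1)  1956: Mon (+2)
  1957: Tue (+1)  1958: Wed (+1)  1959: Thu (+1)
Sunday years: 1933, 1939, 1944, 1950 — 4 in total.

4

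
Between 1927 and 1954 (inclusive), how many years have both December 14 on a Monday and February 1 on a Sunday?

Check each year's weekday for December 14 and February 1:
  1927: Wed/Tue  1928: Fri/Wed  1929: Sat/Fri  1930: Sun/Sat  1931: Mon/Sun ✓  1932: Wed/Mon  1933: Thu/Wed  1934: Fri/Thu  1935: Sat/Fri  1936: Mon/Sat  1937: Tue/Mon  1938: Wed/Tue  1939: Thu/Wed  1940: Sat/Thu  1941: Sun/Sat  1942: Mon/Sun ✓  1943: Tue/Mon  1944: Thu/Tue  1945: Fri/Thu  1946: Sat/Fri  1947: Sun/Sat  1948: Tue/Sun  1949: Wed/Tue  1950: Thu/Wed  1951: Fri/Thu  1952: Sun/Fri  1953: Mon/Sun ✓  1954: Tue/Mon
Both conditions hold in: 1931, 1942, 1953 — 3.

3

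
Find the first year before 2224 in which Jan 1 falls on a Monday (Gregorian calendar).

Jan 1 advances by 2 weekdays after a leap year and by 1 after a common year.
2224: Jan 1 is Thursday (leap).
2223: Wednesday
2222: Tuesday
2221: Monday
2221 begins on a Monday

2221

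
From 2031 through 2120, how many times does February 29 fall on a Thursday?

3

Leap years in 2031–2120: 22 of them.
Feb 29 weekday advances by 5 (mod 7) from one leap year to the next four years later (or differs when a century non-leap intervenes).
Leap-day weekdays: 2032:Sun 2036:Fri 2040:Wed 2044:Mon 2048:Sat 2052:Thu✓ 2056:Tue 2060:Sun 2064:Fri 2068:Wed 2072:Mon 2076:Sat 2080:Thu✓ 2084:Tue 2088:Sun 2092:Fri 2096:Wed 2104:Fri 2108:Wed 2112:Mon 2116:Sat 2120:Thu✓
Thursday: 2052, 2080, 2120 → 3.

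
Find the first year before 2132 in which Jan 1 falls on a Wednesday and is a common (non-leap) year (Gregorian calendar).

2127

Jan 1 advances by 2 weekdays after a leap year and by 1 after a common year.
2132: Jan 1 is Tuesday (leap).
2131: Monday
2130: Sunday
2129: Saturday
2128: Thursday (leap)
2127: Wednesday
2127 begins on a Wednesday and is a common year.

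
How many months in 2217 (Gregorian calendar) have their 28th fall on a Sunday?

2

Check the 28th of each month of 2217: Jan 28: Tue, Feb 28: Fri, Mar 28: Fri, Apr 28: Mon, May 28: Wed, Jun 28: Sat, Jul 28: Mon, Aug 28: Thu, Sep 28: Sun, Oct 28: Tue, Nov 28: Fri, Dec 28: Sun.
Sunday occurs in September, December — 2 months.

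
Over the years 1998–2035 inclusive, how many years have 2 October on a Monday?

Track 2 October's weekday year by year (advancing +1, or +2 across a Feb 29):
  1998: Fri  1999: Sat (+1)  2000: Mon (+2) ✓  2001: Tue (+1)  2002: Wed (+1)
  2003: Thu (+1)  2004: Sat (+2)  2005: Sun (+1)  2006: Mon (+1) ✓  2007: Tue (+1)
  2008: Thu (+2)  2009: Fri (+1)  2010: Sat (+1)  2011: Sun (+1)  … (10 more years) …
  2022: Sun (+1)  2023: Mon (+1) ✓  2024: Wed (+2)  2025: Thu (+1)  2026: Fri (+1)
  2027: Sat (+1)  2028: Mon (+2) ✓  2029: Tue (+1)  2030: Wed (+1)  2031: Thu (+1)
  2032: Sat (+2)  2033: Sun (+1)  2034: Mon (+1) ✓  2035: Tue (+1)
Monday years: 2000, 2006, 2017, 2023, 2028, 2034 — 6 in total.

6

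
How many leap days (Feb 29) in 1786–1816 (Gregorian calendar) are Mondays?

2

Leap years in 1786–1816: 7 of them.
Feb 29 weekday advances by 5 (mod 7) from one leap year to the next four years later (or differs when a century non-leap intervenes).
Leap-day weekdays: 1788:Fri 1792:Wed 1796:Mon✓ 1804:Wed 1808:Mon✓ 1812:Sat 1816:Thu
Monday: 1796, 1808 → 2.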